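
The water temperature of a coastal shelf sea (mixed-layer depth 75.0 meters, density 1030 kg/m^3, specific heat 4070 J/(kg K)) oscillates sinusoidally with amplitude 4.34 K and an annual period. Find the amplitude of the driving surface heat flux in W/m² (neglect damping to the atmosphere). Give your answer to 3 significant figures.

272

Areal heat capacity C = ρ c_p D = 1030 × 4070 × 75.0 = 3.14×10^8 J/(m^2 K).
ω = 2π / 3.15×10^7 s = 1.99×10^-7 s⁻¹.
Cω = 3.14×10^8 × 1.99×10^-7 = 62.6 W/(m²·K).
F₀ = A × Cω = 4.34 × 62.6 = 272 W/m².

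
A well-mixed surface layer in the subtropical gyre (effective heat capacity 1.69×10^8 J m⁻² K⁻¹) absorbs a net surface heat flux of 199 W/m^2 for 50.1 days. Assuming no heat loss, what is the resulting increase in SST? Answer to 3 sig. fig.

5.10 K

Areal heat capacity C = 1.69×10^8 J m⁻² K⁻¹ (given).
Net heat input Q = F Δt = 199 × (50.1 days × 86400 s/day) = 8.61×10^8 J/m².
ΔT = Q / C = 8.61×10^8 / 1.69×10^8 = 5.10 K.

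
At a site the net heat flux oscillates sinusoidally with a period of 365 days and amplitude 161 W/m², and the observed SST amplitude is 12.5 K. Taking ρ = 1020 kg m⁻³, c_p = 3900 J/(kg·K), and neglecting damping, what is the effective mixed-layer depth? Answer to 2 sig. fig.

16 m

ω = 2π / 3.15×10^7 s = 1.99×10^-7 s⁻¹.
Required C = F₀ / (A ω) = 161 / (12.5 × 1.99×10^-7) = 6.46×10^7 J/(m²·K).
D = C / (ρ c_p) = 6.46×10^7 / (1020 × 3900) = 16.3 m.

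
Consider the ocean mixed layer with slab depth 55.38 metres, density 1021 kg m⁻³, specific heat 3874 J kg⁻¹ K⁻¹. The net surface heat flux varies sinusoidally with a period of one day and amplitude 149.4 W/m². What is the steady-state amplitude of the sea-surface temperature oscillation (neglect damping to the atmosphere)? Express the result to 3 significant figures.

0.00938 K

Areal heat capacity C = ρ c_p D = 1021 × 3874 × 55.38 = 2.19×10^8 J m⁻² K⁻¹.
Angular frequency ω = 2π / T = 2π / 86400 s = 7.27×10^-5 s⁻¹.
Cω = 2.19×10^8 × 7.27×10^-5 = 15900 W/(m²·K).
Amplitude A = F₀ / (Cω) = 149.4 / 15900 = 0.00938 K.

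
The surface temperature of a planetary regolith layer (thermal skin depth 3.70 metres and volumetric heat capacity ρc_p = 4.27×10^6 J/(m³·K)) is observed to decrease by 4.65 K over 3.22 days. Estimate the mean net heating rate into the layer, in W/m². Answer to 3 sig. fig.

-264

Areal heat capacity C = ρc_p × D = 4.27×10^6 × 3.70 = 1.58×10^7 J/(m²·K).
Required heat per unit area: Q = C ΔT = 1.58×10^7 × -4.65 = -7.35×10^7 J/m².
Flux F = Q / Δt = -7.35×10^7 / 2.78×10^5 s = -264 W/m².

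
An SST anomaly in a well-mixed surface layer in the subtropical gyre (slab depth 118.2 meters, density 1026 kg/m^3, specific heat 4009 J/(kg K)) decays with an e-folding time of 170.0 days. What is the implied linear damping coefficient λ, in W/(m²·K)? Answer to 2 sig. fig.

33

Areal heat capacity C = ρ c_p D = 1026 × 4009 × 118.2 = 4.86×10^8 J m⁻² K⁻¹.
τ = 170.0 days = 1.47×10^7 s.
λ = C / τ = 4.86×10^8 / 1.47×10^7 = 33.1 W/(m²·K).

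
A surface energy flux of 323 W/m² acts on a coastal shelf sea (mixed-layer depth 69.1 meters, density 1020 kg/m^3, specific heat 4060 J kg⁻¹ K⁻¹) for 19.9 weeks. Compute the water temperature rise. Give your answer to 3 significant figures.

Areal heat capacity C = ρ c_p D = 1020 × 4060 × 69.1 = 2.86×10^8 J/(m^2 K).
Net heat input Q = F Δt = 323 × (19.9 weeks × 6.048×10^5 s/week) = 3.89×10^9 J/m².
ΔT = Q / C = 3.89×10^9 / 2.86×10^8 = 13.6 K.

13.6 K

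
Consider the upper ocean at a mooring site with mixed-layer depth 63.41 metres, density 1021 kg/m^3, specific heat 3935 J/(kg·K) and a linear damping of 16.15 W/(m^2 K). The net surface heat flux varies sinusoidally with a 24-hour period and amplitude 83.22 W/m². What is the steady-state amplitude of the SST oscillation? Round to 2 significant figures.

Areal heat capacity C = ρ c_p D = 1021 × 3935 × 63.41 = 2.55×10^8 J/(m^2 K).
Angular frequency ω = 2π / T = 2π / 86400 s = 7.27×10^-5 s⁻¹.
√((Cω)² + λ²) = √((18500)² + 16.15²) = 18500 W/(m²·K).
Amplitude A = F₀ / √((Cω)²+λ²) = 83.22 / 18500 = 0.00449 K.

0.0045 K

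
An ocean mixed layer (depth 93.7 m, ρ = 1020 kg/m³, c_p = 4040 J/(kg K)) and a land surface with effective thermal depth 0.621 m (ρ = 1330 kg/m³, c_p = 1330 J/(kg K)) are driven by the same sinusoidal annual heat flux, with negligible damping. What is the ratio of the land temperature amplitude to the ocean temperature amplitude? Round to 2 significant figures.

C_ocean = 1020 × 4040 × 93.7 = 3.86×10^8 J/(m²·K).
C_land = 1330 × 1330 × 0.621 = 1.10×10^6 J/(m²·K).
Undamped amplitude ∝ 1/C, so A_land/A_ocean = C_ocean/C_land = 352.

350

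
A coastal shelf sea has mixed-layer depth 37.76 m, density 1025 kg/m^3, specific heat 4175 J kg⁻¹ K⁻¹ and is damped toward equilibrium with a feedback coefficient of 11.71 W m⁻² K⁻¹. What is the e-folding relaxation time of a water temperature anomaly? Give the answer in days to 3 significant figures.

160 days

Areal heat capacity C = ρ c_p D = 1025 × 4175 × 37.76 = 1.62×10^8 J/(m^2 K).
Relaxation time τ = C / λ = 1.62×10^8 / 11.71 = 1.38×10^7 s.
In days: 1.38×10^7 s / (86400 s/day) = 160 days.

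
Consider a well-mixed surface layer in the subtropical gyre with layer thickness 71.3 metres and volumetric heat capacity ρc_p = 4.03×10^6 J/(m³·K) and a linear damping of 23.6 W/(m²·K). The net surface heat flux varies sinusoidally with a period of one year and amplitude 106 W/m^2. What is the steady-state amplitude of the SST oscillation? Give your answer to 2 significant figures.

1.7 K

Areal heat capacity C = ρc_p × D = 4.03×10^6 × 71.3 = 2.87×10^8 J/(m^2 K).
Angular frequency ω = 2π / T = 2π / 3.15×10^7 s = 1.99×10^-7 s⁻¹.
√((Cω)² + λ²) = √((57.2)² + 23.6²) = 61.9 W/(m²·K).
Amplitude A = F₀ / √((Cω)²+λ²) = 106 / 61.9 = 1.71 K.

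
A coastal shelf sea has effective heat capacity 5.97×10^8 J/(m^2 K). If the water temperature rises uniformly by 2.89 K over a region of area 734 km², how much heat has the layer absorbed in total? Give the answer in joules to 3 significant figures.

1.27×10^18 J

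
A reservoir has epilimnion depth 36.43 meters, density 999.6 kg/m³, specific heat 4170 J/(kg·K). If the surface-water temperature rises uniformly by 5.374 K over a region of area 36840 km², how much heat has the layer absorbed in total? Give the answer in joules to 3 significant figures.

Areal heat capacity C = ρ c_p D = 999.6 × 4170 × 36.43 = 1.52×10^8 J/(m²·K).
Heat per unit area: q = C ΔT = 1.52×10^8 × 5.374 = 8.16×10^8 J/m².
Total heat: Q = q × A = 8.16×10^8 × (36840 × 10⁶ m²) = 3.01×10^19 J.

3.01×10^19 J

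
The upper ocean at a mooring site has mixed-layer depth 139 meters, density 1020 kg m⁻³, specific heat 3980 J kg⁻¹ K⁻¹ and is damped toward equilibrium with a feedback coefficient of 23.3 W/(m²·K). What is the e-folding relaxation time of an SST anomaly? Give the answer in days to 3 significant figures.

Areal heat capacity C = ρ c_p D = 1020 × 3980 × 139 = 5.64×10^8 J/(m²·K).
Relaxation time τ = C / λ = 5.64×10^8 / 23.3 = 2.42×10^7 s.
In days: 2.42×10^7 s / (86400 s/day) = 280 days.

280 days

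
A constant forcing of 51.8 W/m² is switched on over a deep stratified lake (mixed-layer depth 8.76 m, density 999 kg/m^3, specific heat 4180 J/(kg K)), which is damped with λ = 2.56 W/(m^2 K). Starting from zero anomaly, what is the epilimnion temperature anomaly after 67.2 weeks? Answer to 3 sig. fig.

Areal heat capacity C = ρ c_p D = 999 × 4180 × 8.76 = 3.66×10^7 J/(m²·K).
τ = C / λ = 3.66×10^7 / 2.56 = 1.43×10^7 s.
Equilibrium anomaly ΔT_eq = F / λ = 51.8 / 2.56 = 20.2 K.
t = 67.2 weeks = 4.06×10^7 s, so t/τ = 2.84.
ΔT(t) = ΔT_eq (1 − e^(−t/τ)) = 20.2 × (1 − e^−2.84) = 19.1 K.

19.1 K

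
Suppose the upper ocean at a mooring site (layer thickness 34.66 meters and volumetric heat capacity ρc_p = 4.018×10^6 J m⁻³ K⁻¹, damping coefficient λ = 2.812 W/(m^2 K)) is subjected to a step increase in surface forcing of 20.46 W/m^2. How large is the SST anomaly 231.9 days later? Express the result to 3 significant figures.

Areal heat capacity C = ρc_p × D = 4.018×10^6 × 34.66 = 1.39×10^8 J/(m²·K).
τ = C / λ = 1.39×10^8 / 2.812 = 4.95×10^7 s.
Equilibrium anomaly ΔT_eq = F / λ = 20.46 / 2.812 = 7.28 K.
t = 231.9 days = 2.00×10^7 s, so t/τ = 0.405.
ΔT(t) = ΔT_eq (1 − e^(−t/τ)) = 7.28 × (1 − e^−0.405) = 2.42 K.

2.42 K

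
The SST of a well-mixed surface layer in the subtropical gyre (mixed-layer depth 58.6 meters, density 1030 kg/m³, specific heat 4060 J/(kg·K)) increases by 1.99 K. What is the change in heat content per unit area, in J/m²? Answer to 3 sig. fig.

4.88×10^8

Areal heat capacity C = ρ c_p D = 1030 × 4060 × 58.6 = 2.45×10^8 J m⁻² K⁻¹.
ΔQ = C ΔT = 2.45×10^8 × 1.99 = 4.88×10^8 J/m².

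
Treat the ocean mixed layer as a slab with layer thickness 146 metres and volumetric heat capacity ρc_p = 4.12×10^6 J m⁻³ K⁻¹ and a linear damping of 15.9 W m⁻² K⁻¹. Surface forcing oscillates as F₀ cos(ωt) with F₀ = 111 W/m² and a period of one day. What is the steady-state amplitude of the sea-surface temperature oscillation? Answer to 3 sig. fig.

Areal heat capacity C = ρc_p × D = 4.12×10^6 × 146 = 6.02×10^8 J m⁻² K⁻¹.
Angular frequency ω = 2π / T = 2π / 86400 s = 7.27×10^-5 s⁻¹.
√((Cω)² + λ²) = √((43700)² + 15.9²) = 43700 W/(m²·K).
Amplitude A = F₀ / √((Cω)²+λ²) = 111 / 43700 = 0.00254 K.

0.00254 K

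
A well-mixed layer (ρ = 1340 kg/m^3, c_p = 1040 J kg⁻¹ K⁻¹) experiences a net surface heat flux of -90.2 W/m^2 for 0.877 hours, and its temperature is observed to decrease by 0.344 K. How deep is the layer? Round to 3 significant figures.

0.594 m

Heat input Q = F Δt = -90.2 × 3160 s = -2.85×10^5 J/m².
Required areal heat capacity C = Q / ΔT = 8.28×10^5 J/(m²·K).
Depth D = C / (ρ c_p) = 8.28×10^5 / (1340 × 1040) = 0.594 m.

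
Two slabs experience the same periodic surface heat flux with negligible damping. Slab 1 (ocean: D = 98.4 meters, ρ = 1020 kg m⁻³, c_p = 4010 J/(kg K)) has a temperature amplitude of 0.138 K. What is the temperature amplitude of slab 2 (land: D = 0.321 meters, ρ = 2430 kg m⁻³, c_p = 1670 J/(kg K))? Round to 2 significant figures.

C_ocean = 4.02×10^8 J/(m²·K); C_land = 1.30×10^6 J/(m²·K).
A ∝ 1/C ⇒ A_land = A_ocean × C_ocean/C_land = 0.138 × 309 = 42.6 K.

43 K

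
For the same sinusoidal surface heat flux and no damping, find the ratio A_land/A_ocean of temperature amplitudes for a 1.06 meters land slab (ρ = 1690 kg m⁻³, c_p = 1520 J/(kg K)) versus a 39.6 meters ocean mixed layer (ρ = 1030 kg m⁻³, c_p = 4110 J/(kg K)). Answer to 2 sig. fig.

62

C_ocean = 1030 × 4110 × 39.6 = 1.68×10^8 J/(m²·K).
C_land = 1690 × 1520 × 1.06 = 2.72×10^6 J/(m²·K).
Undamped amplitude ∝ 1/C, so A_land/A_ocean = C_ocean/C_land = 61.6.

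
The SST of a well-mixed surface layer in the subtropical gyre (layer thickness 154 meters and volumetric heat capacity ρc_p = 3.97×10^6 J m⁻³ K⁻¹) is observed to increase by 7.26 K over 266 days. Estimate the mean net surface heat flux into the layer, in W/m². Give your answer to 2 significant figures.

Areal heat capacity C = ρc_p × D = 3.97×10^6 × 154 = 6.11×10^8 J/(m²·K).
Required heat per unit area: Q = C ΔT = 6.11×10^8 × 7.26 = 4.44×10^9 J/m².
Flux F = Q / Δt = 4.44×10^9 / 2.30×10^7 s = 193 W/m².

190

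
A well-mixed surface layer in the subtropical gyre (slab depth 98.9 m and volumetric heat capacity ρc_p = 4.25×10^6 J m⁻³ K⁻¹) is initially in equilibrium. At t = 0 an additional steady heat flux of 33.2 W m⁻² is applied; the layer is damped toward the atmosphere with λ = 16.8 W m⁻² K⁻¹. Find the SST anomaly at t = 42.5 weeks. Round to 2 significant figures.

1.3 K

Areal heat capacity C = ρc_p × D = 4.25×10^6 × 98.9 = 4.20×10^8 J m⁻² K⁻¹.
τ = C / λ = 4.20×10^8 / 16.8 = 2.50×10^7 s.
Equilibrium anomaly ΔT_eq = F / λ = 33.2 / 16.8 = 1.98 K.
t = 42.5 weeks = 2.57×10^7 s, so t/τ = 1.03.
ΔT(t) = ΔT_eq (1 − e^(−t/τ)) = 1.98 × (1 − e^−1.03) = 1.27 K.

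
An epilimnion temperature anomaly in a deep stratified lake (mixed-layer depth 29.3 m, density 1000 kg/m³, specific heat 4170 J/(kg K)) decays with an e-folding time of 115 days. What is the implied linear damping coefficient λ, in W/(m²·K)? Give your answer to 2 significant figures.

12

Areal heat capacity C = ρ c_p D = 1000 × 4170 × 29.3 = 1.22×10^8 J m⁻² K⁻¹.
τ = 115 days = 9.94×10^6 s.
λ = C / τ = 1.22×10^8 / 9.94×10^6 = 12.3 W/(m²·K).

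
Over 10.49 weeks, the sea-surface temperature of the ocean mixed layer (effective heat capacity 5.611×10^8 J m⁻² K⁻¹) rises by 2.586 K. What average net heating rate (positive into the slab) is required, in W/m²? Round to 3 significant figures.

229

Areal heat capacity C = 5.611×10^8 J m⁻² K⁻¹ (given).
Required heat per unit area: Q = C ΔT = 5.61×10^8 × 2.586 = 1.45×10^9 J/m².
Flux F = Q / Δt = 1.45×10^9 / 6.34×10^6 s = 229 W/m².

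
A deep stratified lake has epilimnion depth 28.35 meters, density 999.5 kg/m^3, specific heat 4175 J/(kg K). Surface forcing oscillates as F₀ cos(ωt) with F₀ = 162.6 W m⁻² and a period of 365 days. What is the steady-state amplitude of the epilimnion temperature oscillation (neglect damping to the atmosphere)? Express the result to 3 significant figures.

6.90 K

Areal heat capacity C = ρ c_p D = 999.5 × 4175 × 28.35 = 1.18×10^8 J/(m^2 K).
Angular frequency ω = 2π / T = 2π / 3.15×10^7 s = 1.99×10^-7 s⁻¹.
Cω = 1.18×10^8 × 1.99×10^-7 = 23.6 W/(m²·K).
Amplitude A = F₀ / (Cω) = 162.6 / 23.6 = 6.90 K.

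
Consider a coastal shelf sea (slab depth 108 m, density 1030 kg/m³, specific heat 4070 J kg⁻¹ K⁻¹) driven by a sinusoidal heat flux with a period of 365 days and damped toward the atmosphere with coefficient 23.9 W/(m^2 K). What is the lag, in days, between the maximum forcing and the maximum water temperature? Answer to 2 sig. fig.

Areal heat capacity C = ρ c_p D = 1030 × 4070 × 108 = 4.53×10^8 J/(m^2 K).
ω = 2π / 3.15×10^7 s = 1.99×10^-7 s⁻¹.
Phase lag φ = arctan(Cω/λ) = arctan(90.2/23.9) = 1.31 rad.
Time lag = φ / ω = 1.31 / 1.99×10^-7 = 6.58×10^6 s = 76.2 days.

76 days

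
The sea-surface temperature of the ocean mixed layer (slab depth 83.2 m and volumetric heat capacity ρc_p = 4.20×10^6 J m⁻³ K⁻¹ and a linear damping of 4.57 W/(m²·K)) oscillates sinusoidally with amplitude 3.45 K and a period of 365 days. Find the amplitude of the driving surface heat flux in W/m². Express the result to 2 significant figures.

240

Areal heat capacity C = ρc_p × D = 4.20×10^6 × 83.2 = 3.49×10^8 J/(m²·K).
ω = 2π / 3.15×10^7 s = 1.99×10^-7 s⁻¹.
√((Cω)² + λ²) = √((69.6)² + 4.57²) = 69.8 W/(m²·K).
F₀ = A × √((Cω)²+λ²) = 3.45 × 69.8 = 241 W/m².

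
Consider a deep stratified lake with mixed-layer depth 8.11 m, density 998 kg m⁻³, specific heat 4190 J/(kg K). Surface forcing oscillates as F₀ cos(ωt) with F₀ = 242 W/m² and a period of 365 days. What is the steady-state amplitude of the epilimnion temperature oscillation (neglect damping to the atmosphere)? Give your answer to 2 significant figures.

Areal heat capacity C = ρ c_p D = 998 × 4190 × 8.11 = 3.39×10^7 J/(m^2 K).
Angular frequency ω = 2π / T = 2π / 3.15×10^7 s = 1.99×10^-7 s⁻¹.
Cω = 3.39×10^7 × 1.99×10^-7 = 6.76 W/(m²·K).
Amplitude A = F₀ / (Cω) = 242 / 6.76 = 35.8 K.

36 K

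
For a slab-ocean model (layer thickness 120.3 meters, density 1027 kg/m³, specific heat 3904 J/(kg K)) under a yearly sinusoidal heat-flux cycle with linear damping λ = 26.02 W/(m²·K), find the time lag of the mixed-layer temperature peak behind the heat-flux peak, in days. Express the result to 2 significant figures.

76 days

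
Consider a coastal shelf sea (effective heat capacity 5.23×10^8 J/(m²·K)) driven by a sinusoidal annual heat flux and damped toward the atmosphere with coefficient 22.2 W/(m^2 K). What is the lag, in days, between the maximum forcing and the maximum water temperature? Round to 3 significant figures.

Areal heat capacity C = 5.23×10^8 J/(m²·K) (given).
ω = 2π / 3.15×10^7 s = 1.99×10^-7 s⁻¹.
Phase lag φ = arctan(Cω/λ) = arctan(104/22.2) = 1.36 rad.
Time lag = φ / ω = 1.36 / 1.99×10^-7 = 6.83×10^6 s = 79.1 days.

79.1 days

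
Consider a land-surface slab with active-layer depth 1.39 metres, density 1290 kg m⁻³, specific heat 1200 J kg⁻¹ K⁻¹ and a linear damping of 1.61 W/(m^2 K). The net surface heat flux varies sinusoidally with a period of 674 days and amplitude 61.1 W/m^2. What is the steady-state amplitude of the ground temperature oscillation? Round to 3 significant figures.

Areal heat capacity C = ρ c_p D = 1290 × 1200 × 1.39 = 2.15×10^6 J/(m²·K).
Angular frequency ω = 2π / T = 2π / 5.82×10^7 s = 1.08×10^-7 s⁻¹.
√((Cω)² + λ²) = √((0.232)² + 1.61²) = 1.63 W/(m²·K).
Amplitude A = F₀ / √((Cω)²+λ²) = 61.1 / 1.63 = 37.6 K.

37.6 K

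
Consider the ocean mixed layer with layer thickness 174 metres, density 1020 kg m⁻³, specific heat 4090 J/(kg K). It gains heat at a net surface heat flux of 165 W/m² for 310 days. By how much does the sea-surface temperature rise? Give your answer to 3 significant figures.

6.09 K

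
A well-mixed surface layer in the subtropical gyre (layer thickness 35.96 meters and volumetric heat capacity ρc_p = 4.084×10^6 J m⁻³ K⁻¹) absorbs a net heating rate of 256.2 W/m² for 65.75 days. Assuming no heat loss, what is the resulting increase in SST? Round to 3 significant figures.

Areal heat capacity C = ρc_p × D = 4.084×10^6 × 35.96 = 1.47×10^8 J/(m^2 K).
Net heat input Q = F Δt = 256.2 × (65.75 days × 86400 s/day) = 1.46×10^9 J/m².
ΔT = Q / C = 1.46×10^9 / 1.47×10^8 = 9.91 K.

9.91 K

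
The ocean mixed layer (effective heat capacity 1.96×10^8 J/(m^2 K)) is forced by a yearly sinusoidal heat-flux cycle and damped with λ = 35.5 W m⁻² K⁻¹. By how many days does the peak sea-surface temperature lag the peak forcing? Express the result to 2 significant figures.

48 days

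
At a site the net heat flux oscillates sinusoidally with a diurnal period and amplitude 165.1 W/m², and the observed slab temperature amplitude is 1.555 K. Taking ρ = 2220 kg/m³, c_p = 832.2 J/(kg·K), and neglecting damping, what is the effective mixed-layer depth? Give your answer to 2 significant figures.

ω = 2π / 86400 s = 7.27×10^-5 s⁻¹.
Required C = F₀ / (A ω) = 165.1 / (1.555 × 7.27×10^-5) = 1.46×10^6 J/(m²·K).
D = C / (ρ c_p) = 1.46×10^6 / (2220 × 832.2) = 0.790 m.

0.79 m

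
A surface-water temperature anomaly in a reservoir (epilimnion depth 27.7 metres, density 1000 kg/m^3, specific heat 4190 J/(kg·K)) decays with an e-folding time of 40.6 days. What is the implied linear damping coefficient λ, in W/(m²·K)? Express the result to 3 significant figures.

Areal heat capacity C = ρ c_p D = 1000 × 4190 × 27.7 = 1.16×10^8 J m⁻² K⁻¹.
τ = 40.6 days = 3.51×10^6 s.
λ = C / τ = 1.16×10^8 / 3.51×10^6 = 33.1 W/(m²·K).

33.1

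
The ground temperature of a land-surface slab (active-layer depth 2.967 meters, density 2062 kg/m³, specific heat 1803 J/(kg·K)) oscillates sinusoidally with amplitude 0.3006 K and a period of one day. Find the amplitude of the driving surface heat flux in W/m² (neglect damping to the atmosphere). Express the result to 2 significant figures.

Areal heat capacity C = ρ c_p D = 2062 × 1803 × 2.967 = 1.10×10^7 J/(m²·K).
ω = 2π / 86400 s = 7.27×10^-5 s⁻¹.
Cω = 1.10×10^7 × 7.27×10^-5 = 802 W/(m²·K).
F₀ = A × Cω = 0.3006 × 802 = 241 W/m².

240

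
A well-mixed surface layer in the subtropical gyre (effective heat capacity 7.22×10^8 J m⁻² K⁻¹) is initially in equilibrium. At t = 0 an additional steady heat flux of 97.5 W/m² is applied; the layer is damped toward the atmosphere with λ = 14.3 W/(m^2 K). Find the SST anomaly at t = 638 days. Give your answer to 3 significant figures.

4.53 K

Areal heat capacity C = 7.22×10^8 J m⁻² K⁻¹ (given).
τ = C / λ = 7.22×10^8 / 14.3 = 5.05×10^7 s.
Equilibrium anomaly ΔT_eq = F / λ = 97.5 / 14.3 = 6.82 K.
t = 638 days = 5.51×10^7 s, so t/τ = 1.09.
ΔT(t) = ΔT_eq (1 − e^(−t/τ)) = 6.82 × (1 − e^−1.09) = 4.53 K.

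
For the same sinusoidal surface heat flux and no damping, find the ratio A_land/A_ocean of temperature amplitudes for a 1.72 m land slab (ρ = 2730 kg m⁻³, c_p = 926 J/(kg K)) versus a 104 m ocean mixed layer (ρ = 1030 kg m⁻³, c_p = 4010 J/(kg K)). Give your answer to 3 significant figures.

98.8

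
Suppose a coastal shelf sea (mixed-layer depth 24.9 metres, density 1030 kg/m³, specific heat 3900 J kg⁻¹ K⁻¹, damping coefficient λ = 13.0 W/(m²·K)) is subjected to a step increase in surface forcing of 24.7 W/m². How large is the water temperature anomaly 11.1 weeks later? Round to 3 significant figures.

Areal heat capacity C = ρ c_p D = 1030 × 3900 × 24.9 = 1.00×10^8 J m⁻² K⁻¹.
τ = C / λ = 1.00×10^8 / 13.0 = 7.69×10^6 s.
Equilibrium anomaly ΔT_eq = F / λ = 24.7 / 13.0 = 1.90 K.
t = 11.1 weeks = 6.71×10^6 s, so t/τ = 0.873.
ΔT(t) = ΔT_eq (1 − e^(−t/τ)) = 1.90 × (1 − e^−0.873) = 1.11 K.

1.11 K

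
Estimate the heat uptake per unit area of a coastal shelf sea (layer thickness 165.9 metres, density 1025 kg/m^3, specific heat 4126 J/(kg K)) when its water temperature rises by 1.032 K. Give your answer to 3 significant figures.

7.24×10^8

Areal heat capacity C = ρ c_p D = 1025 × 4126 × 165.9 = 7.02×10^8 J/(m^2 K).
ΔQ = C ΔT = 7.02×10^8 × 1.032 = 7.24×10^8 J/m².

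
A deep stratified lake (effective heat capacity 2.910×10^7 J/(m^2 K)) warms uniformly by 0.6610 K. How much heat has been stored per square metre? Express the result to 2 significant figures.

1.9×10^7

Areal heat capacity C = 2.910×10^7 J/(m^2 K) (given).
ΔQ = C ΔT = 2.91×10^7 × 0.6610 = 1.92×10^7 J/m².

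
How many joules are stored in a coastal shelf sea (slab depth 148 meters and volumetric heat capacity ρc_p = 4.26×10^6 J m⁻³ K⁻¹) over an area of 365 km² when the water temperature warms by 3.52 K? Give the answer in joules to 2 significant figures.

Areal heat capacity C = ρc_p × D = 4.26×10^6 × 148 = 6.30×10^8 J/(m²·K).
Heat per unit area: q = C ΔT = 6.30×10^8 × 3.52 = 2.22×10^9 J/m².
Total heat: Q = q × A = 2.22×10^9 × (365 × 10⁶ m²) = 8.10×10^17 J.

8.1×10^17 J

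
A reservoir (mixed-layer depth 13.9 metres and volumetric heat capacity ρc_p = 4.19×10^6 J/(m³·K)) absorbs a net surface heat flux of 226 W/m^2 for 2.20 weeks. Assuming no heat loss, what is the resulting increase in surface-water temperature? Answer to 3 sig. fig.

5.16 K

Areal heat capacity C = ρc_p × D = 4.19×10^6 × 13.9 = 5.82×10^7 J/(m^2 K).
Net heat input Q = F Δt = 226 × (2.20 weeks × 6.048×10^5 s/week) = 3.01×10^8 J/m².
ΔT = Q / C = 3.01×10^8 / 5.82×10^7 = 5.16 K.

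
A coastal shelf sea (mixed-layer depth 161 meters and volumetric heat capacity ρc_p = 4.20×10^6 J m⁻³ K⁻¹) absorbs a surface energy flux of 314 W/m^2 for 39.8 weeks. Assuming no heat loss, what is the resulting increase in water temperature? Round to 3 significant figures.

11.2 K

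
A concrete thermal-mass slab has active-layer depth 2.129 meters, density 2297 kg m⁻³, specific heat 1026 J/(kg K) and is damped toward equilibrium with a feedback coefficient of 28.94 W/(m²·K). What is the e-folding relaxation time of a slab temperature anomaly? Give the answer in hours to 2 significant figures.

Areal heat capacity C = ρ c_p D = 2297 × 1026 × 2.129 = 5.02×10^6 J m⁻² K⁻¹.
Relaxation time τ = C / λ = 5.02×10^6 / 28.94 = 1.73×10^5 s.
In hours: 1.73×10^5 s / (3600 s/hour) = 48.2 hours.

48 hours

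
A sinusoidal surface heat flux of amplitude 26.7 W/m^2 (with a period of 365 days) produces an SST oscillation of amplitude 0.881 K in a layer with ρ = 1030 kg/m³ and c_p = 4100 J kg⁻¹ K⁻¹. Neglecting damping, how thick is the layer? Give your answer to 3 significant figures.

36.0 m

ω = 2π / 3.15×10^7 s = 1.99×10^-7 s⁻¹.
Required C = F₀ / (A ω) = 26.7 / (0.881 × 1.99×10^-7) = 1.52×10^8 J/(m²·K).
D = C / (ρ c_p) = 1.52×10^8 / (1030 × 4100) = 36.0 m.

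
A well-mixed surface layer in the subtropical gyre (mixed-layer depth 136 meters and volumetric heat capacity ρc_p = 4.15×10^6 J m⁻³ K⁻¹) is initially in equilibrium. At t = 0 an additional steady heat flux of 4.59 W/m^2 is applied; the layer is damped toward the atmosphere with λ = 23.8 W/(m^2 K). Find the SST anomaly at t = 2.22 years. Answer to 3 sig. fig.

0.183 K

Areal heat capacity C = ρc_p × D = 4.15×10^6 × 136 = 5.64×10^8 J/(m^2 K).
τ = C / λ = 5.64×10^8 / 23.8 = 2.37×10^7 s.
Equilibrium anomaly ΔT_eq = F / λ = 4.59 / 23.8 = 0.193 K.
t = 2.22 years = 7.01×10^7 s, so t/τ = 2.95.
ΔT(t) = ΔT_eq (1 − e^(−t/τ)) = 0.193 × (1 − e^−2.95) = 0.183 K.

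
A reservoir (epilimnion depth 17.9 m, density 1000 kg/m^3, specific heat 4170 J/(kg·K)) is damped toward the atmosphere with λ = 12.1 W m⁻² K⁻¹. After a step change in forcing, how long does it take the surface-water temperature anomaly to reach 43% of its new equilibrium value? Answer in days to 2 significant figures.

40 days

Areal heat capacity C = ρ c_p D = 1000 × 4170 × 17.9 = 7.46×10^7 J m⁻² K⁻¹.
τ = C / λ = 7.46×10^7 / 12.1 = 6.17×10^6 s.
Fraction reached: 1 − e^(−t/τ) = 0.43 ⇒ t = −τ ln(1 − 0.43) = τ × 0.562.
t = 3.47×10^6 s = 40.1 days.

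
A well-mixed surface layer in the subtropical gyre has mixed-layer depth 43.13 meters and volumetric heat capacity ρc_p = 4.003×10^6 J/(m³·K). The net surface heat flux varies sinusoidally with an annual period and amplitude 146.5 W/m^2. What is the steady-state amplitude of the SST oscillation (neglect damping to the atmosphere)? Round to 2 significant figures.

4.3 K

Areal heat capacity C = ρc_p × D = 4.003×10^6 × 43.13 = 1.73×10^8 J m⁻² K⁻¹.
Angular frequency ω = 2π / T = 2π / 3.15×10^7 s = 1.99×10^-7 s⁻¹.
Cω = 1.73×10^8 × 1.99×10^-7 = 34.4 W/(m²·K).
Amplitude A = F₀ / (Cω) = 146.5 / 34.4 = 4.26 K.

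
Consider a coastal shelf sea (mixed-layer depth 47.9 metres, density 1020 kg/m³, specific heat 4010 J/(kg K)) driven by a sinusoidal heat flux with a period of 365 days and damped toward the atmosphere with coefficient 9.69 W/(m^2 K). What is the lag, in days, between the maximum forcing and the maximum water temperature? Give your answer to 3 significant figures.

Areal heat capacity C = ρ c_p D = 1020 × 4010 × 47.9 = 1.96×10^8 J/(m^2 K).
ω = 2π / 3.15×10^7 s = 1.99×10^-7 s⁻¹.
Phase lag φ = arctan(Cω/λ) = arctan(39.0/9.69) = 1.33 rad.
Time lag = φ / ω = 1.33 / 1.99×10^-7 = 6.66×10^6 s = 77.1 days.

77.1 days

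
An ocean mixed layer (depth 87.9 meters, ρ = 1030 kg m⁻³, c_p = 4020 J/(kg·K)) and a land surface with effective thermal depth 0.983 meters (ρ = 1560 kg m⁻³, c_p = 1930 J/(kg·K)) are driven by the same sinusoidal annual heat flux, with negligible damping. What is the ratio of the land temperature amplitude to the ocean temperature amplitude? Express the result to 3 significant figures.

C_ocean = 1030 × 4020 × 87.9 = 3.64×10^8 J/(m²·K).
C_land = 1560 × 1930 × 0.983 = 2.96×10^6 J/(m²·K).
Undamped amplitude ∝ 1/C, so A_land/A_ocean = C_ocean/C_land = 123.

123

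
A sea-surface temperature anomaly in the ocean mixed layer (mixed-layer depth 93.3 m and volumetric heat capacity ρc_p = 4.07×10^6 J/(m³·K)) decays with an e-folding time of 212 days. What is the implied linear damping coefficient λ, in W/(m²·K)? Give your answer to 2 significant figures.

Areal heat capacity C = ρc_p × D = 4.07×10^6 × 93.3 = 3.80×10^8 J/(m²·K).
τ = 212 days = 1.83×10^7 s.
λ = C / τ = 3.80×10^8 / 1.83×10^7 = 20.7 W/(m²·K).

21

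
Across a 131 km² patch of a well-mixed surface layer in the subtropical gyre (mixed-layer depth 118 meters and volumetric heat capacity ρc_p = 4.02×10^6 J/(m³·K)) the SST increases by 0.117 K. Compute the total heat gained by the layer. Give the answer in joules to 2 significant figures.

Areal heat capacity C = ρc_p × D = 4.02×10^6 × 118 = 4.74×10^8 J m⁻² K⁻¹.
Heat per unit area: q = C ΔT = 4.74×10^8 × 0.117 = 5.55×10^7 J/m².
Total heat: Q = q × A = 5.55×10^7 × (131 × 10⁶ m²) = 7.27×10^15 J.

7.3×10^15 J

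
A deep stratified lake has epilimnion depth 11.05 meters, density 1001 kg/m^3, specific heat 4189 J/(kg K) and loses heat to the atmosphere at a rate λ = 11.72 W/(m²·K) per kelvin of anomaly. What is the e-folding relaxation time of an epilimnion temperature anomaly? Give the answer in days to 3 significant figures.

45.8 days

Areal heat capacity C = ρ c_p D = 1001 × 4189 × 11.05 = 4.63×10^7 J/(m²·K).
Relaxation time τ = C / λ = 4.63×10^7 / 11.72 = 3.95×10^6 s.
In days: 3.95×10^6 s / (86400 s/day) = 45.8 days.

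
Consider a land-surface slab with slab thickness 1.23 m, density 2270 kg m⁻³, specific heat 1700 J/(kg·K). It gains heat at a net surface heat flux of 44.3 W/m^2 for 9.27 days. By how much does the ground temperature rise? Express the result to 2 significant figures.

7.5 K

Areal heat capacity C = ρ c_p D = 2270 × 1700 × 1.23 = 4.75×10^6 J/(m²·K).
Net heat input Q = F Δt = 44.3 × (9.27 days × 86400 s/day) = 3.55×10^7 J/m².
ΔT = Q / C = 3.55×10^7 / 4.75×10^6 = 7.48 K.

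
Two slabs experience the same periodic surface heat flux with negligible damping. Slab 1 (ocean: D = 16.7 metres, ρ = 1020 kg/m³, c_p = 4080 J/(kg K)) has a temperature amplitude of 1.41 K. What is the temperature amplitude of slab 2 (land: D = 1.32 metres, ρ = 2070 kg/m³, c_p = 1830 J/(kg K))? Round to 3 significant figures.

19.6 K

C_ocean = 6.95×10^7 J/(m²·K); C_land = 5.00×10^6 J/(m²·K).
A ∝ 1/C ⇒ A_land = A_ocean × C_ocean/C_land = 1.41 × 13.9 = 19.6 K.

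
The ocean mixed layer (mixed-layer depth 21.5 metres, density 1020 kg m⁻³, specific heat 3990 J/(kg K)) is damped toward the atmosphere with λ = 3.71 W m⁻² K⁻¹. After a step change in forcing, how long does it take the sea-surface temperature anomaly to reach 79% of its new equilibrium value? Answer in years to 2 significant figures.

Areal heat capacity C = ρ c_p D = 1020 × 3990 × 21.5 = 8.75×10^7 J m⁻² K⁻¹.
τ = C / λ = 8.75×10^7 / 3.71 = 2.36×10^7 s.
Fraction reached: 1 − e^(−t/τ) = 0.79 ⇒ t = −τ ln(1 − 0.79) = τ × 1.56.
t = 3.68×10^7 s = 1.17 years.

1.2 years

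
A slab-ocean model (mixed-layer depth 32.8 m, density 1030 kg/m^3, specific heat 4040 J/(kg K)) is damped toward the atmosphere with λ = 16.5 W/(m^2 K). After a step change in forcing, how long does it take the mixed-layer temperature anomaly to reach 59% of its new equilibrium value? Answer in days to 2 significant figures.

85 days

Areal heat capacity C = ρ c_p D = 1030 × 4040 × 32.8 = 1.36×10^8 J/(m^2 K).
τ = C / λ = 1.36×10^8 / 16.5 = 8.27×10^6 s.
Fraction reached: 1 − e^(−t/τ) = 0.59 ⇒ t = −τ ln(1 − 0.59) = τ × 0.892.
t = 7.38×10^6 s = 85.4 days.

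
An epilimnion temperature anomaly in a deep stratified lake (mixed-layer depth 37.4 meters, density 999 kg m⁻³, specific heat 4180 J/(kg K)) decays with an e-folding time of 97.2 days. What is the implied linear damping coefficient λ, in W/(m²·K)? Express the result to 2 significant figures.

Areal heat capacity C = ρ c_p D = 999 × 4180 × 37.4 = 1.56×10^8 J/(m²·K).
τ = 97.2 days = 8.40×10^6 s.
λ = C / τ = 1.56×10^8 / 8.40×10^6 = 18.6 W/(m²·K).

19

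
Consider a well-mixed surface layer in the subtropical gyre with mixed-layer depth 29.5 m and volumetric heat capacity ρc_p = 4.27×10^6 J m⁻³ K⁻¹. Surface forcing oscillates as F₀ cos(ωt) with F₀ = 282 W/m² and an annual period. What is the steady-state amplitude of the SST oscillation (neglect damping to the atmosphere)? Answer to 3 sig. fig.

11.2 K

Areal heat capacity C = ρc_p × D = 4.27×10^6 × 29.5 = 1.26×10^8 J/(m^2 K).
Angular frequency ω = 2π / T = 2π / 3.15×10^7 s = 1.99×10^-7 s⁻¹.
Cω = 1.26×10^8 × 1.99×10^-7 = 25.1 W/(m²·K).
Amplitude A = F₀ / (Cω) = 282 / 25.1 = 11.2 K.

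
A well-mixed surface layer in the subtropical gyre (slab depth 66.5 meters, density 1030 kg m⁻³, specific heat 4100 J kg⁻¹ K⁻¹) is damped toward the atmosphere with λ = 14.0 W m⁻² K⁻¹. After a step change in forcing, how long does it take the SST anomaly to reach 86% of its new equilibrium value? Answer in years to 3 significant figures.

1.25 years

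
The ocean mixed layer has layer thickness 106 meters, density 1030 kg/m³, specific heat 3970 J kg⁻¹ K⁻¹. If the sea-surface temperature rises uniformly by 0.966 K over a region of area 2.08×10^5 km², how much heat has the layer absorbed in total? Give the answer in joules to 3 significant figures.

8.71×10^19 J

Areal heat capacity C = ρ c_p D = 1030 × 3970 × 106 = 4.33×10^8 J/(m²·K).
Heat per unit area: q = C ΔT = 4.33×10^8 × 0.966 = 4.19×10^8 J/m².
Total heat: Q = q × A = 4.19×10^8 × (2.08×10^5 × 10⁶ m²) = 8.71×10^19 J.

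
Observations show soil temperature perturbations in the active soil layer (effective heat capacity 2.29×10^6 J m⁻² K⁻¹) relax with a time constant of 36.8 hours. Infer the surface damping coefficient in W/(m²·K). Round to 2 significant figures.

17

Areal heat capacity C = 2.29×10^6 J m⁻² K⁻¹ (given).
τ = 36.8 hours = 1.32×10^5 s.
λ = C / τ = 2.29×10^6 / 1.32×10^5 = 17.3 W/(m²·K).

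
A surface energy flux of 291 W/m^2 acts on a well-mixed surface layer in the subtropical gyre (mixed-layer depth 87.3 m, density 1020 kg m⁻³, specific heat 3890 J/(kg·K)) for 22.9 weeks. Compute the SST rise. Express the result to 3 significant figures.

Areal heat capacity C = ρ c_p D = 1020 × 3890 × 87.3 = 3.46×10^8 J/(m²·K).
Net heat input Q = F Δt = 291 × (22.9 weeks × 6.048×10^5 s/week) = 4.03×10^9 J/m².
ΔT = Q / C = 4.03×10^9 / 3.46×10^8 = 11.6 K.

11.6 K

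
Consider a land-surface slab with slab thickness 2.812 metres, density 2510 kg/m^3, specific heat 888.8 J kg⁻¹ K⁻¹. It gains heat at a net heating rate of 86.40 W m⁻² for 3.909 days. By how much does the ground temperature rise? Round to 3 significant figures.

4.65 K

Areal heat capacity C = ρ c_p D = 2510 × 888.8 × 2.812 = 6.27×10^6 J/(m^2 K).
Net heat input Q = F Δt = 86.40 × (3.909 days × 86400 s/day) = 2.92×10^7 J/m².
ΔT = Q / C = 2.92×10^7 / 6.27×10^6 = 4.65 K.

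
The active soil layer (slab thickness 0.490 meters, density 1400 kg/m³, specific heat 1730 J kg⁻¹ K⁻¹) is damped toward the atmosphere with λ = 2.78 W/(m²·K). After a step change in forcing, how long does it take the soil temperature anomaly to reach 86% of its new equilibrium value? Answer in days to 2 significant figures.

9.7 days

Areal heat capacity C = ρ c_p D = 1400 × 1730 × 0.490 = 1.19×10^6 J/(m²·K).
τ = C / λ = 1.19×10^6 / 2.78 = 4.27×10^5 s.
Fraction reached: 1 − e^(−t/τ) = 0.86 ⇒ t = −τ ln(1 − 0.86) = τ × 1.97.
t = 8.39×10^5 s = 9.71 days.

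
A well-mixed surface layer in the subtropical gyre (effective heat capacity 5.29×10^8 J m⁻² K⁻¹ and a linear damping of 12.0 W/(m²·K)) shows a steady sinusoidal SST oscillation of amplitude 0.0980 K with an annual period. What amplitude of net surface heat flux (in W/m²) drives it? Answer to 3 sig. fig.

Areal heat capacity C = 5.29×10^8 J m⁻² K⁻¹ (given).
ω = 2π / 3.15×10^7 s = 1.99×10^-7 s⁻¹.
√((Cω)² + λ²) = √((105)² + 12.0²) = 106 W/(m²·K).
F₀ = A × √((Cω)²+λ²) = 0.0980 × 106 = 10.4 W/m².

10.4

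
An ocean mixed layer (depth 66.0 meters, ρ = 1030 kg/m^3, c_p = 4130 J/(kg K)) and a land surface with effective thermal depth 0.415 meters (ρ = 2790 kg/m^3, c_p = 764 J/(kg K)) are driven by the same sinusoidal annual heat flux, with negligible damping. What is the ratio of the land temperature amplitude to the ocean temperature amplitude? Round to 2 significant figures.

320

C_ocean = 1030 × 4130 × 66.0 = 2.81×10^8 J/(m²·K).
C_land = 2790 × 764 × 0.415 = 8.85×10^5 J/(m²·K).
Undamped amplitude ∝ 1/C, so A_land/A_ocean = C_ocean/C_land = 317.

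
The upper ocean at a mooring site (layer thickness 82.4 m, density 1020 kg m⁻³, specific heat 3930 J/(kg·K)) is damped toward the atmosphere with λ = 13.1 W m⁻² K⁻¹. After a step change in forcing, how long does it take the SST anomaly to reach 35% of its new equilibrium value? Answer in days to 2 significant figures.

130 days

Areal heat capacity C = ρ c_p D = 1020 × 3930 × 82.4 = 3.30×10^8 J/(m²·K).
τ = C / λ = 3.30×10^8 / 13.1 = 2.52×10^7 s.
Fraction reached: 1 − e^(−t/τ) = 0.35 ⇒ t = −τ ln(1 − 0.35) = τ × 0.431.
t = 1.09×10^7 s = 126 days.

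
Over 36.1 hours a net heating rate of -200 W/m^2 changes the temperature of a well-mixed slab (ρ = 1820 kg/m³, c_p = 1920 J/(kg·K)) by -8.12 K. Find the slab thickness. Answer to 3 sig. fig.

Heat input Q = F Δt = -200 × 1.30×10^5 s = -2.60×10^7 J/m².
Required areal heat capacity C = Q / ΔT = 3.20×10^6 J/(m²·K).
Depth D = C / (ρ c_p) = 3.20×10^6 / (1820 × 1920) = 0.916 m.

0.916 m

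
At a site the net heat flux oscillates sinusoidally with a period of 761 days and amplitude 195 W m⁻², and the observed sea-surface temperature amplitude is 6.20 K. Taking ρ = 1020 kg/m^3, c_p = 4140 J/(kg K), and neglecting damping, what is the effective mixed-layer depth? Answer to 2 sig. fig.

78 m

ω = 2π / 6.58×10^7 s = 9.56×10^-8 s⁻¹.
Required C = F₀ / (A ω) = 195 / (6.20 × 9.56×10^-8) = 3.29×10^8 J/(m²·K).
D = C / (ρ c_p) = 3.29×10^8 / (1020 × 4140) = 77.9 m.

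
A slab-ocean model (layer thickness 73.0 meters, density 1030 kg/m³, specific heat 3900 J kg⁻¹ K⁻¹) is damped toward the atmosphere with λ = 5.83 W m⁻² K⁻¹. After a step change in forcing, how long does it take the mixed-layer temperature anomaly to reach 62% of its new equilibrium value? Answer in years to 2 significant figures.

Areal heat capacity C = ρ c_p D = 1030 × 3900 × 73.0 = 2.93×10^8 J/(m^2 K).
τ = C / λ = 2.93×10^8 / 5.83 = 5.03×10^7 s.
Fraction reached: 1 − e^(−t/τ) = 0.62 ⇒ t = −τ ln(1 − 0.62) = τ × 0.968.
t = 4.87×10^7 s = 1.54 years.

1.5 years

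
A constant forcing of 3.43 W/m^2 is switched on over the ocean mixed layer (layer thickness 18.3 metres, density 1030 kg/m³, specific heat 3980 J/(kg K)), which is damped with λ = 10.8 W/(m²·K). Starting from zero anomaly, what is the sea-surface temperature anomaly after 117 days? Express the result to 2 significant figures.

Areal heat capacity C = ρ c_p D = 1030 × 3980 × 18.3 = 7.50×10^7 J/(m^2 K).
τ = C / λ = 7.50×10^7 / 10.8 = 6.95×10^6 s.
Equilibrium anomaly ΔT_eq = F / λ = 3.43 / 10.8 = 0.318 K.
t = 117 days = 1.01×10^7 s, so t/τ = 1.46.
ΔT(t) = ΔT_eq (1 − e^(−t/τ)) = 0.318 × (1 − e^−1.46) = 0.243 K.

0.24 K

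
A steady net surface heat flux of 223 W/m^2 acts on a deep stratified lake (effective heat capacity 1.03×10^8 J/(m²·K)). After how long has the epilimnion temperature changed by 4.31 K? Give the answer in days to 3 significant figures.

Areal heat capacity C = 1.03×10^8 J/(m²·K) (given).
Time required: Δt = C ΔT / F = 1.03×10^8 × 4.31 / 223 = 1.99×10^6 s.
In days: 1.99×10^6 s / (86400 s/day) = 23.0 days.

23.0 days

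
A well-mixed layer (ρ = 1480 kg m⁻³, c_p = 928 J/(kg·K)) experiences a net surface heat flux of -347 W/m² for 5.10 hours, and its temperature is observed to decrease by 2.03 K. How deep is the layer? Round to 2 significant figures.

2.3 m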